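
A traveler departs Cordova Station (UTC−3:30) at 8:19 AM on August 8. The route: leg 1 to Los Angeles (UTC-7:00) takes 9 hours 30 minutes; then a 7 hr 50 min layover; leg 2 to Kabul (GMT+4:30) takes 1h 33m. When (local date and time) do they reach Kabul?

11:12 AM on August 9

Convert departure to UTC: 8:19 AM + 3:30 = 11:49 AM UTC on Aug 8.
Add 9 hours and 30 minutes leg 1 → 9:19 PM UTC.
Add 7 hours and 50 minutes layover in Los Angeles → 5:09 AM UTC (Aug 9).
Add 1 hour and 33 minutes leg 2 → 6:42 AM UTC.
Kabul is UTC+4:30, so local arrival = 6:42 AM + 4:30 = 11:12 AM on Aug 9.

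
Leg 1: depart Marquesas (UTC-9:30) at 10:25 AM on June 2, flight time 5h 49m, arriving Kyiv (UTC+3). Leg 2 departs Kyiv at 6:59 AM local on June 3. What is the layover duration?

2 hours 15 minutes

Convert departure to UTC: 10:25 AM + 9:30 = 7:55 PM UTC on Jun 2.
Add 5 hours and 49 minutes flight time → 1:44 AM UTC (Jun 3).
Kyiv is UTC+3:00, so local arrival = 1:44 AM + 3:00 = 4:44 AM on Jun 3.
Layover = 6:59 AM − 4:44 AM = 2 hours 15 minutes.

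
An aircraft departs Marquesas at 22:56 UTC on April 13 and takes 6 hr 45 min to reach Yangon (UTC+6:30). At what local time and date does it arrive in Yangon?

Departure is given in UTC: 22:56 on Apr 13.
Add 6 hours 45 minutes → 05:41 UTC (Apr 14).
Yangon is UTC+6:30: 05:41 + 6:30 = 12:11 on Apr 14.

12:11 on Apr 14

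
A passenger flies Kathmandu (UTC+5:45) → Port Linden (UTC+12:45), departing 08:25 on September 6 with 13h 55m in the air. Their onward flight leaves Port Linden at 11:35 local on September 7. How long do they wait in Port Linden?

Convert departure to UTC: 08:25 − 5:45 = 02:40 UTC on Sep 6.
Add 13 hours 55 minutes flight time → 16:35 UTC.
Port Linden is UTC+12:45, so local arrival = 16:35 + 12:45 = 05:20 on Sep 7.
Layover = 11:35 − 05:20 = 6 hours 15 minutes.

6 hours 15 minutes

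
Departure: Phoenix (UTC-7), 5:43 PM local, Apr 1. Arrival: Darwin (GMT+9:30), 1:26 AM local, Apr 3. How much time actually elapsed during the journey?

15 hours 13 minutes

Darwin is 16:30 ahead of Phoenix.
Clock-face elapsed time (ignoring zones) is 31 hours 43 minutes.
Actual elapsed = 31 hours 43 minutes − 16:30 = 15 hours 13 minutes.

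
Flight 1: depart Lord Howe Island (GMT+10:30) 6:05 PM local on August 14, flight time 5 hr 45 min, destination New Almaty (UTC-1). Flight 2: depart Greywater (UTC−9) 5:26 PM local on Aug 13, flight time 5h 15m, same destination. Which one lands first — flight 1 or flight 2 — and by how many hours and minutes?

Flight 1 in UTC: 6:05 PM − 10:30 = 7:35 AM on Aug 14.
+5 hours and 45 minutes → arrive 1:20 PM UTC on Aug 14.
Flight 2 in UTC: 5:26 PM + 9:00 = 2:26 AM on Aug 14.
+5 hours and 15 minutes → arrive 7:41 AM UTC on Aug 14.
Flight 2 lands earlier by 5 hours 39 minutes.

the second, by 5 hours 39 minutes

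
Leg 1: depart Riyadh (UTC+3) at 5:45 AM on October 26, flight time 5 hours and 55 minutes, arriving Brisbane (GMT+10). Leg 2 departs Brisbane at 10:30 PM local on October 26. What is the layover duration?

Convert departure to UTC: 5:45 AM − 3:00 = 2:45 AM UTC on Oct 26.
Add 5 hours and 55 minutes flight time → 8:40 AM UTC.
Brisbane is UTC+10:00, so local arrival = 8:40 AM + 10:00 = 6:40 PM on Oct 26.
Layover = 10:30 PM − 6:40 PM = 3 hours 50 minutes.

3 hours 50 minutes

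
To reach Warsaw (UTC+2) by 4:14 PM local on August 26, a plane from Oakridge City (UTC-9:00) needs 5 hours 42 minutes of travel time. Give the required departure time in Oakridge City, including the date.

11:32 PM on August 25

Target arrival in UTC: 4:14 PM − 2:00 = 2:14 PM on Aug 26.
Subtract 5 hours and 42 minutes → departure 8:32 AM UTC on Aug 26.
Oakridge City is UTC−9:00: 8:32 AM − 9:00 = 11:32 PM on Aug 25.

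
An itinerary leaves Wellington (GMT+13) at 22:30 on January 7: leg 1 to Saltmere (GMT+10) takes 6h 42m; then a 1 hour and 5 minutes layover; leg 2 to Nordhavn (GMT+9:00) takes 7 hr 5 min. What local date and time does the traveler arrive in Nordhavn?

09:22 on January 8

Convert departure to UTC: 22:30 − 13:00 = 09:30 UTC on Jan 7.
Add 6 hours and 42 minutes leg 1 → 16:12 UTC.
Add 1 hour 5 minutes layover in Saltmere → 17:17 UTC.
Add 7 hours 5 minutes leg 2 → 00:22 UTC (Jan 8).
Nordhavn is UTC+9:00, so local arrival = 00:22 + 9:00 = 09:22 on Jan 8.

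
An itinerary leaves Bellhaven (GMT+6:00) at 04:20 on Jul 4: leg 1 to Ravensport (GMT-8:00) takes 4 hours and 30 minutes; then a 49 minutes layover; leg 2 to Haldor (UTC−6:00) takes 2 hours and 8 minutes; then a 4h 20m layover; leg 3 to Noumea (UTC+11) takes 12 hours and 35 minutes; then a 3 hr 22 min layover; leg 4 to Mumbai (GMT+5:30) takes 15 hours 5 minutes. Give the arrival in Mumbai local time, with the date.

Convert departure to UTC: 04:20 − 6:00 = 22:20 UTC on Jul 3.
Add 4 hours and 30 minutes leg 1 → 02:50 UTC (Jul 4).
Add 49 minutes layover in Ravensport → 03:39 UTC.
Add 2 hours 8 minutes leg 2 → 05:47 UTC.
Add 4 hours and 20 minutes layover in Haldor → 10:07 UTC.
Add 12 hours 35 minutes leg 3 → 22:42 UTC.
Add 3 hours 22 minutes layover in Noumea → 02:04 UTC (Jul 5).
Add 15 hours and 5 minutes leg 4 → 17:09 UTC.
Mumbai is UTC+5:30, so local arrival = 17:09 + 5:30 = 22:39 on Jul 5.

22:39 on July 5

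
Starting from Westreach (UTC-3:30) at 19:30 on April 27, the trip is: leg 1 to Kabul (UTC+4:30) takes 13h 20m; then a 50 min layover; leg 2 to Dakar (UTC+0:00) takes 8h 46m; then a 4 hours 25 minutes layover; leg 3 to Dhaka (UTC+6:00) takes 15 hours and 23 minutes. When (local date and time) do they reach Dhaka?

Convert departure to UTC: 19:30 + 3:30 = 23:00 UTC on Apr 27.
Add 13 hours 20 minutes leg 1 → 12:20 UTC (Apr 28).
Add 50 minutes layover in Kabul → 13:10 UTC.
Add 8 hours 46 minutes leg 2 → 21:56 UTC.
Add 4 hours and 25 minutes layover in Dakar → 02:21 UTC (Apr 29).
Add 15 hours 23 minutes leg 3 → 17:44 UTC.
Dhaka is UTC+6:00, so local arrival = 17:44 + 6:00 = 23:44 on Apr 29.

23:44 on April 29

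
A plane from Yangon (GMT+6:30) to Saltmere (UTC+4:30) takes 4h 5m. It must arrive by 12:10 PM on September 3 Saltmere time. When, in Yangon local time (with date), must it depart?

10:05 AM on Sep 3

Target arrival in UTC: 12:10 PM − 4:30 = 7:40 AM on Sep 3.
Subtract 4 hours and 5 minutes → departure 3:35 AM UTC on Sep 3.
Yangon is UTC+6:30: 3:35 AM + 6:30 = 10:05 AM on Sep 3.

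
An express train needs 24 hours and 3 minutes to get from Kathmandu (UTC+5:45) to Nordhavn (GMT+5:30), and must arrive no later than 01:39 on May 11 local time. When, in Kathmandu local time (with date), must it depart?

01:51 on May 10

Target arrival in UTC: 01:39 − 5:30 = 20:09 on May 10.
Subtract 24 hours and 3 minutes → departure 20:06 UTC on May 9.
Kathmandu is UTC+5:45: 20:06 + 5:45 = 01:51 on May 10.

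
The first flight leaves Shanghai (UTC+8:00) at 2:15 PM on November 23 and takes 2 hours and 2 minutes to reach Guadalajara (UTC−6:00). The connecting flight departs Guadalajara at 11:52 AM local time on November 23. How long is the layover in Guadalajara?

Convert departure to UTC: 2:15 PM − 8:00 = 6:15 AM UTC on Nov 23.
Add 2 hours and 2 minutes flight time → 8:17 AM UTC.
Guadalajara is UTC−6:00, so local arrival = 8:17 AM − 6:00 = 2:17 AM on Nov 23.
Layover = 11:52 AM − 2:17 AM = 9 hours 35 minutes.

9 hours 35 minutes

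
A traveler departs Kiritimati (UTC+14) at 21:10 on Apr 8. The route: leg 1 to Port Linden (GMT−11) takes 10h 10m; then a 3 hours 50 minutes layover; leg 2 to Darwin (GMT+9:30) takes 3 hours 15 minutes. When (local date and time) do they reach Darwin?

09:55 on April 9

Convert departure to UTC: 21:10 − 14:00 = 07:10 UTC on Apr 8.
Add 10 hours and 10 minutes leg 1 → 17:20 UTC.
Add 3 hours 50 minutes layover in Port Linden → 21:10 UTC.
Add 3 hours and 15 minutes leg 2 → 00:25 UTC (Apr 9).
Darwin is UTC+9:30, so local arrival = 00:25 + 9:30 = 09:55 on Apr 9.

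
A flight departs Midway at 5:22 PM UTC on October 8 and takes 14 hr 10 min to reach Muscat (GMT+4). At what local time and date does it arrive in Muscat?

11:32 AM on Oct 9

Departure is given in UTC: 5:22 PM on Oct 8.
Add 14 hours 10 minutes → 7:32 AM UTC (Oct 9).
Muscat is UTC+4:00: 7:32 AM + 4:00 = 11:32 AM on Oct 9.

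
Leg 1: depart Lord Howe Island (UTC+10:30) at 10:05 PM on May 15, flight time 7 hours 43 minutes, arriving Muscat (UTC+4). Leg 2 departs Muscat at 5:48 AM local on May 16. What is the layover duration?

Convert departure to UTC: 10:05 PM − 10:30 = 11:35 AM UTC on May 15.
Add 7 hours 43 minutes flight time → 7:18 PM UTC.
Muscat is UTC+4:00, so local arrival = 7:18 PM + 4:00 = 11:18 PM on May 15.
Layover = 5:48 AM − 11:18 PM (+1 day) = 6 hours 30 minutes.

6 hours 30 minutes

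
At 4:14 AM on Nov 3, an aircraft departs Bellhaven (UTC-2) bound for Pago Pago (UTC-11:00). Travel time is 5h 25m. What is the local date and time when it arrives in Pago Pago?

12:39 AM on November 3

Pago Pago is 9:00 behind Bellhaven.
After 5 hours and 25 minutes it is 9:39 AM in Bellhaven.
Shift by the zone difference: 9:39 AM − 9:00 = 12:39 AM on Nov 3 in Pago Pago.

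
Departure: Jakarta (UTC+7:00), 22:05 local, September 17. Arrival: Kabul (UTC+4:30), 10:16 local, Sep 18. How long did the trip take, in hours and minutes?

Departure in UTC: 22:05 − 7:00 = 15:05 on Sep 17.
Arrival in UTC: 10:16 − 4:30 = 05:46 on Sep 18.
Elapsed = 05:46 − 15:05 (+1 day) = 14 hours 41 minutes.

14 hours 41 minutes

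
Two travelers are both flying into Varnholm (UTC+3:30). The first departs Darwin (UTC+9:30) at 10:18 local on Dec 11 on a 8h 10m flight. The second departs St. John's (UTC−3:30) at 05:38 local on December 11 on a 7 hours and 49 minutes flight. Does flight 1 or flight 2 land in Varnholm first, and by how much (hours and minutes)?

the first, by 7 hours 59 minutes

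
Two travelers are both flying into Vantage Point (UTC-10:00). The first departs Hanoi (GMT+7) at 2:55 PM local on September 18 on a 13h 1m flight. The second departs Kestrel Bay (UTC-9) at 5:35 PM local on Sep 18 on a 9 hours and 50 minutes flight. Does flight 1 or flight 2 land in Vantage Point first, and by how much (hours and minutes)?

Flight 1 in UTC: 2:55 PM − 7:00 = 7:55 AM on Sep 18.
+13 hours and 1 minute → arrive 8:56 PM UTC on Sep 18.
Flight 2 in UTC: 5:35 PM + 9:00 = 2:35 AM on Sep 19.
+9 hours 50 minutes → arrive 12:25 PM UTC on Sep 19.
Flight 1 lands earlier by 15 hours 29 minutes.

the first, by 15 hours 29 minutes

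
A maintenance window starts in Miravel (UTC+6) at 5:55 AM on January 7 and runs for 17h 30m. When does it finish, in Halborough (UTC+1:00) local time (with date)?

6:25 PM on January 7

Convert start to UTC: 5:55 AM − 6:00 = 11:55 PM UTC on Jan 6.
Add 17 hours and 30 minutes duration → 5:25 PM UTC (Jan 7).
Halborough is UTC+1:00, so local end time = 5:25 PM + 1:00 = 6:25 PM on Jan 7.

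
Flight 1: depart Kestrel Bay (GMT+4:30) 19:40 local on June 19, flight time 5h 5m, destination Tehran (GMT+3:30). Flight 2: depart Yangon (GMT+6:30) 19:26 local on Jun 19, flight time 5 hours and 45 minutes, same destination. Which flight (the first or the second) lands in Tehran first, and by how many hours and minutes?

the second, by 1 hour 34 minutes

Flight 1 in UTC: 19:40 − 4:30 = 15:10 on Jun 19.
+5 hours and 5 minutes → arrive 20:15 UTC on Jun 19.
Flight 2 in UTC: 19:26 − 6:30 = 12:56 on Jun 19.
+5 hours and 45 minutes → arrive 18:41 UTC on Jun 19.
Flight 2 lands earlier by 1 hour 34 minutes.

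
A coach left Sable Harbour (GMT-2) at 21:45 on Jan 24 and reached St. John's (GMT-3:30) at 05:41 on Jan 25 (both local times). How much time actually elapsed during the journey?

9 hours 26 minutes

Departure in UTC: 21:45 + 2:00 = 23:45 on Jan 24.
Arrival in UTC: 05:41 + 3:30 = 09:11 on Jan 25.
Elapsed = 09:11 − 23:45 (+1 day) = 9 hours 26 minutes.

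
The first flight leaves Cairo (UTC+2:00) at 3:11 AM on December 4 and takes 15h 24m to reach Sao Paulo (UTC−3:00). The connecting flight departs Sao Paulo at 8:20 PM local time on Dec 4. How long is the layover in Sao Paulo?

6 hours 45 minutes

Convert departure to UTC: 3:11 AM − 2:00 = 1:11 AM UTC on Dec 4.
Add 15 hours and 24 minutes flight time → 4:35 PM UTC.
Sao Paulo is UTC−3:00, so local arrival = 4:35 PM − 3:00 = 1:35 PM on Dec 4.
Layover = 8:20 PM − 1:35 PM = 6 hours 45 minutes.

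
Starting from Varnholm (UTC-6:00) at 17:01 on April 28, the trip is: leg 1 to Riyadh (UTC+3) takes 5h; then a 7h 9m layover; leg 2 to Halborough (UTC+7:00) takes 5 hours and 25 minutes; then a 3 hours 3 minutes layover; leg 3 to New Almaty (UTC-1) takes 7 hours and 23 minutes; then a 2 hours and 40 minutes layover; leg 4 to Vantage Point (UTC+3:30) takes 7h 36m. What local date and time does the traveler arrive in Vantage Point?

Convert departure to UTC: 17:01 + 6:00 = 23:01 UTC on Apr 28.
Add 5 hours leg 1 → 04:01 UTC (Apr 29).
Add 7 hours and 9 minutes layover in Riyadh → 11:10 UTC.
Add 5 hours 25 minutes leg 2 → 16:35 UTC.
Add 3 hours and 3 minutes layover in Halborough → 19:38 UTC.
Add 7 hours 23 minutes leg 3 → 03:01 UTC (Apr 30).
Add 2 hours and 40 minutes layover in New Almaty → 05:41 UTC.
Add 7 hours 36 minutes leg 4 → 13:17 UTC.
Vantage Point is UTC+3:30, so local arrival = 13:17 + 3:30 = 16:47 on Apr 30.

16:47 on April 30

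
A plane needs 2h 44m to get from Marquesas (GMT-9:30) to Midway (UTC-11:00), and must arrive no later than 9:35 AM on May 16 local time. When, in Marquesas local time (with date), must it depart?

Target arrival in UTC: 9:35 AM + 11:00 = 8:35 PM on May 16.
Subtract 2 hours 44 minutes → departure 5:51 PM UTC on May 16.
Marquesas is UTC−9:30: 5:51 PM − 9:30 = 8:21 AM on May 16.

8:21 AM on May 16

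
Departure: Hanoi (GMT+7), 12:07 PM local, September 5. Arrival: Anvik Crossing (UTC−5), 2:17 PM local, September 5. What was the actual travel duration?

14 hours 10 minutes

Departure in UTC: 12:07 PM − 7:00 = 5:07 AM on Sep 5.
Arrival in UTC: 2:17 PM + 5:00 = 7:17 PM on Sep 5.
Elapsed = 7:17 PM − 5:07 AM = 14 hours 10 minutes.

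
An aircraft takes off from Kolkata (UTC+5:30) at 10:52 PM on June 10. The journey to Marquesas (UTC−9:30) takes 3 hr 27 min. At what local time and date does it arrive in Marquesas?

Convert departure to UTC: 10:52 PM − 5:30 = 5:22 PM UTC on Jun 10.
Add 3 hours and 27 minutes travel time → 8:49 PM UTC.
Marquesas is UTC−9:30, so local arrival = 8:49 PM − 9:30 = 11:19 AM on Jun 10.

11:19 AM on Jun 10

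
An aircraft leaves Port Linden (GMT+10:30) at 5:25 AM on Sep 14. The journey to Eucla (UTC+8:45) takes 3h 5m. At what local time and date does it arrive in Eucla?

6:45 AM on Sep 14

Convert departure to UTC: 5:25 AM − 10:30 = 6:55 PM UTC on Sep 13.
Add 3 hours 5 minutes travel time → 10:00 PM UTC.
Eucla is UTC+8:45, so local arrival = 10:00 PM + 8:45 = 6:45 AM on Sep 14.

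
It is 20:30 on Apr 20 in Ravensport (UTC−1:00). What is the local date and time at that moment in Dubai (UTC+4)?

In UTC: 20:30 + 1:00 = 21:30 on Apr 20.
Dubai is UTC+4:00: 21:30 + 4:00 = 01:30 on Apr 21.

01:30 on April 21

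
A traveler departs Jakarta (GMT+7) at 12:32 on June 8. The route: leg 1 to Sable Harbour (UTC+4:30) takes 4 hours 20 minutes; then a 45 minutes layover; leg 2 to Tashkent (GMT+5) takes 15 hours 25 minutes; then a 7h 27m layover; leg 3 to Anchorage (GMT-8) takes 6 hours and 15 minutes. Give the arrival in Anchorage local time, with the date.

07:44 on Jun 9

Convert departure to UTC: 12:32 − 7:00 = 05:32 UTC on Jun 8.
Add 4 hours and 20 minutes leg 1 → 09:52 UTC.
Add 45 minutes layover in Sable Harbour → 10:37 UTC.
Add 15 hours and 25 minutes leg 2 → 02:02 UTC (Jun 9).
Add 7 hours 27 minutes layover in Tashkent → 09:29 UTC.
Add 6 hours 15 minutes leg 3 → 15:44 UTC.
Anchorage is UTC−8:00, so local arrival = 15:44 − 8:00 = 07:44 on Jun 9.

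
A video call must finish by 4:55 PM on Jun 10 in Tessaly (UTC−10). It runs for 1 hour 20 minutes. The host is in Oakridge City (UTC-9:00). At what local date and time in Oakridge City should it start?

4:35 PM on June 10

Target end time in UTC: 4:55 PM + 10:00 = 2:55 AM on Jun 11.
Subtract 1 hour and 20 minutes → start 1:35 AM UTC on Jun 11.
Oakridge City is UTC−9:00: 1:35 AM − 9:00 = 4:35 PM on Jun 10.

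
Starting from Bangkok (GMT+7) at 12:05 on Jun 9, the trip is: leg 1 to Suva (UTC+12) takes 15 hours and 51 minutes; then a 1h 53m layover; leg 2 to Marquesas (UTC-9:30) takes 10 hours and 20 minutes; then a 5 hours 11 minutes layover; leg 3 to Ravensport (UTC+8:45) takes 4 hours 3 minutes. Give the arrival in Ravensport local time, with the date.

03:08 on June 11

Convert departure to UTC: 12:05 − 7:00 = 05:05 UTC on Jun 9.
Add 15 hours and 51 minutes leg 1 → 20:56 UTC.
Add 1 hour 53 minutes layover in Suva → 22:49 UTC.
Add 10 hours 20 minutes leg 2 → 09:09 UTC (Jun 10).
Add 5 hours 11 minutes layover in Marquesas → 14:20 UTC.
Add 4 hours 3 minutes leg 3 → 18:23 UTC.
Ravensport is UTC+8:45, so local arrival = 18:23 + 8:45 = 03:08 on Jun 11.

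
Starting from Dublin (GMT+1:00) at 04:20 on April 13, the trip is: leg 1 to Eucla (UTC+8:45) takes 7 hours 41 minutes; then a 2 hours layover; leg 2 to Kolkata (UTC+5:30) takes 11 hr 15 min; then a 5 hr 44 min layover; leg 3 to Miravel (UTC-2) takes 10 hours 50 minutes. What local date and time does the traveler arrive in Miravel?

14:50 on April 14

Convert departure to UTC: 04:20 − 1:00 = 03:20 UTC on Apr 13.
Add 7 hours and 41 minutes leg 1 → 11:01 UTC.
Add 2 hours layover in Eucla → 13:01 UTC.
Add 11 hours and 15 minutes leg 2 → 00:16 UTC (Apr 14).
Add 5 hours and 44 minutes layover in Kolkata → 06:00 UTC.
Add 10 hours 50 minutes leg 3 → 16:50 UTC.
Miravel is UTC−2:00, so local arrival = 16:50 − 2:00 = 14:50 on Apr 14.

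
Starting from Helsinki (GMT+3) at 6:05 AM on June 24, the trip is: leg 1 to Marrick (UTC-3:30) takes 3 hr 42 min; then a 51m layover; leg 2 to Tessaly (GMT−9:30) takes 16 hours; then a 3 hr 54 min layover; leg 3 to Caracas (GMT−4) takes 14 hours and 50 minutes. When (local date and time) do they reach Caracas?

2:22 PM on June 25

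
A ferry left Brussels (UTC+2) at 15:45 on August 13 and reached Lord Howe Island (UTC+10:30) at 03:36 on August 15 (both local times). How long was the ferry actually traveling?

Departure in UTC: 15:45 − 2:00 = 13:45 on Aug 13.
Arrival in UTC: 03:36 − 10:30 = 17:06 on Aug 14.
Elapsed = 17:06 − 13:45 (+1 day) = 27 hours 21 minutes.

27 hours 21 minutes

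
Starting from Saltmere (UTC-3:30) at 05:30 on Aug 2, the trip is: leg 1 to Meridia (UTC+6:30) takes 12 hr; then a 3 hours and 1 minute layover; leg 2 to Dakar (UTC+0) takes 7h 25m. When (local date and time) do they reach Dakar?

07:26 on August 3

Convert departure to UTC: 05:30 + 3:30 = 09:00 UTC on Aug 2.
Add 12 hours leg 1 → 21:00 UTC.
Add 3 hours and 1 minute layover in Meridia → 00:01 UTC (Aug 3).
Add 7 hours and 25 minutes leg 2 → 07:26 UTC.
Dakar is UTC+0, so local arrival is the same: 07:26 on Aug 3.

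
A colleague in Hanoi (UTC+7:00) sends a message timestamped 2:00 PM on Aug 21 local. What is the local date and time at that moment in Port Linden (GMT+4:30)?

11:30 AM on Aug 21

Port Linden is 2:30 behind Hanoi.
Shift by the zone difference: 2:00 PM − 2:30 = 11:30 AM on Aug 21 in Port Linden.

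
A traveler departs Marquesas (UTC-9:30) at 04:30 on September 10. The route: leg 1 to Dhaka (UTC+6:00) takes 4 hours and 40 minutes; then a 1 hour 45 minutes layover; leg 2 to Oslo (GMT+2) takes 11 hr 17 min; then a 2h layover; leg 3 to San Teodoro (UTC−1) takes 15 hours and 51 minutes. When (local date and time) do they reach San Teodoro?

Convert departure to UTC: 04:30 + 9:30 = 14:00 UTC on Sep 10.
Add 4 hours and 40 minutes leg 1 → 18:40 UTC.
Add 1 hour 45 minutes layover in Dhaka → 20:25 UTC.
Add 11 hours and 17 minutes leg 2 → 07:42 UTC (Sep 11).
Add 2 hours layover in Oslo → 09:42 UTC.
Add 15 hours and 51 minutes leg 3 → 01:33 UTC (Sep 12).
San Teodoro is UTC−1:00, so local arrival = 01:33 − 1:00 = 00:33 on Sep 12.

00:33 on September 12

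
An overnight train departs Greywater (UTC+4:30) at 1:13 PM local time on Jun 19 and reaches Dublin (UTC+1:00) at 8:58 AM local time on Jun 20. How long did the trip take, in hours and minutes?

23 hours 15 minutes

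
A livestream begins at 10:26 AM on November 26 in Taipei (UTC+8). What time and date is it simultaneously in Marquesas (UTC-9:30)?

In UTC: 10:26 AM − 8:00 = 2:26 AM on Nov 26.
Marquesas is UTC−9:30: 2:26 AM − 9:30 = 4:56 PM on Nov 25.

4:56 PM on November 25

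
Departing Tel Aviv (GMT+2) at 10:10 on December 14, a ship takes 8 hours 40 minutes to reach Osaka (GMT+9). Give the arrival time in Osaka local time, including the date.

01:50 on December 15

Convert departure to UTC: 10:10 − 2:00 = 08:10 UTC on Dec 14.
Add 8 hours 40 minutes travel time → 16:50 UTC.
Osaka is UTC+9:00, so local arrival = 16:50 + 9:00 = 01:50 on Dec 15.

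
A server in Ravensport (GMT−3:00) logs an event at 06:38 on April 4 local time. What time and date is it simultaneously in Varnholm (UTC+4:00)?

13:38 on April 4

Varnholm is 7:00 ahead of Ravensport.
Shift by the zone difference: 06:38 + 7:00 = 13:38 on Apr 4 in Varnholm.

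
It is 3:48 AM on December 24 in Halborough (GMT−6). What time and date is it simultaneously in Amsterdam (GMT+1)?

10:48 AM on December 24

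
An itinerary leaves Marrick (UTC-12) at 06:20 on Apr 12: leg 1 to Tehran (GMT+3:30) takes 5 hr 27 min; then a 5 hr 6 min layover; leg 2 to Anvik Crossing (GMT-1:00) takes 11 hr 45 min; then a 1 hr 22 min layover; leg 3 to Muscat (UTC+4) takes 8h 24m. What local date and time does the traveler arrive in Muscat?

06:24 on Apr 14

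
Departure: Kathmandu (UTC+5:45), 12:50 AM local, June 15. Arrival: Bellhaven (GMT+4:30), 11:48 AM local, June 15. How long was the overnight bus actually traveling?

Departure in UTC: 12:50 AM − 5:45 = 7:05 PM on Jun 14.
Arrival in UTC: 11:48 AM − 4:30 = 7:18 AM on Jun 15.
Elapsed = 7:18 AM − 7:05 PM (+1 day) = 12 hours 13 minutes.

12 hours 13 minutes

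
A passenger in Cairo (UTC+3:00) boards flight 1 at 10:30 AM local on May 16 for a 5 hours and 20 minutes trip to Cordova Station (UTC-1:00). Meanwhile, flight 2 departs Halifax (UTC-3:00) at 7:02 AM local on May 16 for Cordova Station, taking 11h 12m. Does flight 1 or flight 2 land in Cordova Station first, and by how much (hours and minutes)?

Flight 1 in UTC: 10:30 AM − 3:00 = 7:30 AM on May 16.
+5 hours 20 minutes → arrive 12:50 PM UTC on May 16.
Flight 2 in UTC: 7:02 AM + 3:00 = 10:02 AM on May 16.
+11 hours 12 minutes → arrive 9:14 PM UTC on May 16.
Flight 1 lands earlier by 8 hours 24 minutes.

the first, by 8 hours 24 minutes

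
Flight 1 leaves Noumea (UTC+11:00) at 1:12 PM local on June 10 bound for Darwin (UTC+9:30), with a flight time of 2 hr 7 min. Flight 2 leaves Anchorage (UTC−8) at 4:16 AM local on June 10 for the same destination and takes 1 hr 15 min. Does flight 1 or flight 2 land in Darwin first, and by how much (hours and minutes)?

the first, by 9 hours 12 minutes

Flight 1 in UTC: 1:12 PM − 11:00 = 2:12 AM on Jun 10.
+2 hours 7 minutes → arrive 4:19 AM UTC on Jun 10.
Flight 2 in UTC: 4:16 AM + 8:00 = 12:16 PM on Jun 10.
+1 hour and 15 minutes → arrive 1:31 PM UTC on Jun 10.
Flight 1 lands earlier by 9 hours 12 minutes.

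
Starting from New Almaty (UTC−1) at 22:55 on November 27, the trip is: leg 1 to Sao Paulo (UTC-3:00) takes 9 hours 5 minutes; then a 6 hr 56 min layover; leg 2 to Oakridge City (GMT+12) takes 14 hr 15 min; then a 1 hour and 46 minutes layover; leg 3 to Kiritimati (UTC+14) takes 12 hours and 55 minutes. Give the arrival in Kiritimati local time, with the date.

10:52 on November 30

Convert departure to UTC: 22:55 + 1:00 = 23:55 UTC on Nov 27.
Add 9 hours and 5 minutes leg 1 → 09:00 UTC (Nov 28).
Add 6 hours 56 minutes layover in Sao Paulo → 15:56 UTC.
Add 14 hours 15 minutes leg 2 → 06:11 UTC (Nov 29).
Add 1 hour and 46 minutes layover in Oakridge City → 07:57 UTC.
Add 12 hours and 55 minutes leg 3 → 20:52 UTC.
Kiritimati is UTC+14:00, so local arrival = 20:52 + 14:00 = 10:52 on Nov 30.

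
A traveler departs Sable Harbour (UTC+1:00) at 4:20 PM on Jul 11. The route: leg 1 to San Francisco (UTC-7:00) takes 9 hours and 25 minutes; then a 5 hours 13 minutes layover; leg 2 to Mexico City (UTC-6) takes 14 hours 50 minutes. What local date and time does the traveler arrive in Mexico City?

Convert departure to UTC: 4:20 PM − 1:00 = 3:20 PM UTC on Jul 11.
Add 9 hours and 25 minutes leg 1 → 12:45 AM UTC (Jul 12).
Add 5 hours and 13 minutes layover in San Francisco → 5:58 AM UTC.
Add 14 hours 50 minutes leg 2 → 8:48 PM UTC.
Mexico City is UTC−6:00, so local arrival = 8:48 PM − 6:00 = 2:48 PM on Jul 12.

2:48 PM on July 12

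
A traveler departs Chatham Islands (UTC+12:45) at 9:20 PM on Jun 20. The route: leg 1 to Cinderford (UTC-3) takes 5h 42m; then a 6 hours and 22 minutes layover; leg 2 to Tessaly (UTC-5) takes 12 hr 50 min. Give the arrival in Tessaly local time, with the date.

4:29 AM on June 21

Convert departure to UTC: 9:20 PM − 12:45 = 8:35 AM UTC on Jun 20.
Add 5 hours and 42 minutes leg 1 → 2:17 PM UTC.
Add 6 hours and 22 minutes layover in Cinderford → 8:39 PM UTC.
Add 12 hours 50 minutes leg 2 → 9:29 AM UTC (Jun 21).
Tessaly is UTC−5:00, so local arrival = 9:29 AM − 5:00 = 4:29 AM on Jun 21.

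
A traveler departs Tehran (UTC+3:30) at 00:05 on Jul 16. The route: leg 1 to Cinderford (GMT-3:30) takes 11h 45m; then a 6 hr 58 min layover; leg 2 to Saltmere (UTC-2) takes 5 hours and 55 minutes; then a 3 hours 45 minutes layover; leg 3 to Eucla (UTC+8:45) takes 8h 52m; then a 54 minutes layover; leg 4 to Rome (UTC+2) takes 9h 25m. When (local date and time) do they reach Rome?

22:09 on July 17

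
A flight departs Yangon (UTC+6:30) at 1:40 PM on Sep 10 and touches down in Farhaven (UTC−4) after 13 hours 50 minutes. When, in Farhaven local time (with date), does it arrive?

Convert departure to UTC: 1:40 PM − 6:30 = 7:10 AM UTC on Sep 10.
Add 13 hours 50 minutes travel time → 9:00 PM UTC.
Farhaven is UTC−4:00, so local arrival = 9:00 PM − 4:00 = 5:00 PM on Sep 10.

5:00 PM on Sep 10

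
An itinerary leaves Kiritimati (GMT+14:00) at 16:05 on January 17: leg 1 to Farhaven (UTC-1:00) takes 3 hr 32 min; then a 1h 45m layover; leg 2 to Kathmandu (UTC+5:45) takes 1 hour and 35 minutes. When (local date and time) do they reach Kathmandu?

Convert departure to UTC: 16:05 − 14:00 = 02:05 UTC on Jan 17.
Add 3 hours and 32 minutes leg 1 → 05:37 UTC.
Add 1 hour and 45 minutes layover in Farhaven → 07:22 UTC.
Add 1 hour 35 minutes leg 2 → 08:57 UTC.
Kathmandu is UTC+5:45, so local arrival = 08:57 + 5:45 = 14:42 on Jan 17.

14:42 on Jan 17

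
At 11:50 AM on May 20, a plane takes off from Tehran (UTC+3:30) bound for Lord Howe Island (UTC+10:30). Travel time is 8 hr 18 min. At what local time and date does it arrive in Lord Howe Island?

Lord Howe Island is 7:00 ahead of Tehran.
After 8 hours and 18 minutes it is 8:08 PM in Tehran.
Shift by the zone difference: 8:08 PM + 7:00 = 3:08 AM on May 21 in Lord Howe Island.

3:08 AM on May 21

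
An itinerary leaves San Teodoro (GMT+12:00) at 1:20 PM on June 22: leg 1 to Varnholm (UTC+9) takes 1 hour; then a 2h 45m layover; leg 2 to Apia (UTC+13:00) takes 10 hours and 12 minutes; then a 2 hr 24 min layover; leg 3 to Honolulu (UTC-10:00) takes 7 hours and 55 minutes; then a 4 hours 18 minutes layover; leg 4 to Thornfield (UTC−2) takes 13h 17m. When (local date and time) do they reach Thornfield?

5:11 PM on Jun 23

Convert departure to UTC: 1:20 PM − 12:00 = 1:20 AM UTC on Jun 22.
Add 1 hour leg 1 → 2:20 AM UTC.
Add 2 hours and 45 minutes layover in Varnholm → 5:05 AM UTC.
Add 10 hours and 12 minutes leg 2 → 3:17 PM UTC.
Add 2 hours 24 minutes layover in Apia → 5:41 PM UTC.
Add 7 hours 55 minutes leg 3 → 1:36 AM UTC (Jun 23).
Add 4 hours 18 minutes layover in Honolulu → 5:54 AM UTC.
Add 13 hours and 17 minutes leg 4 → 7:11 PM UTC.
Thornfield is UTC−2:00, so local arrival = 7:11 PM − 2:00 = 5:11 PM on Jun 23.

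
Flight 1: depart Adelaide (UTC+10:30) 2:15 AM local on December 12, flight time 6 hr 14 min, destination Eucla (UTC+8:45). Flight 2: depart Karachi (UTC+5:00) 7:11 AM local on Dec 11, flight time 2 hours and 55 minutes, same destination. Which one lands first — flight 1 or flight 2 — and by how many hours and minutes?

Flight 1 in UTC: 2:15 AM − 10:30 = 3:45 PM on Dec 11.
+6 hours 14 minutes → arrive 9:59 PM UTC on Dec 11.
Flight 2 in UTC: 7:11 AM − 5:00 = 2:11 AM on Dec 11.
+2 hours and 55 minutes → arrive 5:06 AM UTC on Dec 11.
Flight 2 lands earlier by 16 hours 53 minutes.

the second, by 16 hours 53 minutes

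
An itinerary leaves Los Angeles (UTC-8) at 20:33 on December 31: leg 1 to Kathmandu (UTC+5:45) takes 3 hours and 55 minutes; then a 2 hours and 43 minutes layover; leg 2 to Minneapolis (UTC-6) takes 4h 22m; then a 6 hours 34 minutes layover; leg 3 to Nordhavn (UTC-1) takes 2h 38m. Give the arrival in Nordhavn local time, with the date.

23:45 on January 1

Convert departure to UTC: 20:33 + 8:00 = 04:33 UTC on Jan 1.
Add 3 hours and 55 minutes leg 1 → 08:28 UTC.
Add 2 hours 43 minutes layover in Kathmandu → 11:11 UTC.
Add 4 hours 22 minutes leg 2 → 15:33 UTC.
Add 6 hours 34 minutes layover in Minneapolis → 22:07 UTC.
Add 2 hours 38 minutes leg 3 → 00:45 UTC (Jan 2).
Nordhavn is UTC−1:00, so local arrival = 00:45 − 1:00 = 23:45 on Jan 1.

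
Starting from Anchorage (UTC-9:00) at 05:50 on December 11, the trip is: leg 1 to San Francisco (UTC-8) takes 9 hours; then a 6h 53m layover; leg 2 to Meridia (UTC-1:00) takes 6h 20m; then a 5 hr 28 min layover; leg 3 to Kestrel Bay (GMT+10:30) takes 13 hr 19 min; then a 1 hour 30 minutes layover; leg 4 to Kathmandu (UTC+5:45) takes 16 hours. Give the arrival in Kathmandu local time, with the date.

07:05 on December 14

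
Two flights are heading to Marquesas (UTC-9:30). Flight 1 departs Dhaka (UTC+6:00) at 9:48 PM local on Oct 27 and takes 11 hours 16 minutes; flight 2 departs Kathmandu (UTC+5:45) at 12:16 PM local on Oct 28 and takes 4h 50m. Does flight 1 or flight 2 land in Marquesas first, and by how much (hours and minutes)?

Flight 1 in UTC: 9:48 PM − 6:00 = 3:48 PM on Oct 27.
+11 hours and 16 minutes → arrive 3:04 AM UTC on Oct 28.
Flight 2 in UTC: 12:16 PM − 5:45 = 6:31 AM on Oct 28.
+4 hours and 50 minutes → arrive 11:21 AM UTC on Oct 28.
Flight 1 lands earlier by 8 hours 17 minutes.

the first, by 8 hours 17 minutes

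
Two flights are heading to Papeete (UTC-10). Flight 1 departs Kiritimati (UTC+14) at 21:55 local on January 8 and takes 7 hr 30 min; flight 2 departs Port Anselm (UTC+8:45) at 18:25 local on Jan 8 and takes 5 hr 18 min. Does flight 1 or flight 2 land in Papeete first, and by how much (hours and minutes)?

the second, by 27 minutes

Flight 1 in UTC: 21:55 − 14:00 = 07:55 on Jan 8.
+7 hours 30 minutes → arrive 15:25 UTC on Jan 8.
Flight 2 in UTC: 18:25 − 8:45 = 09:40 on Jan 8.
+5 hours and 18 minutes → arrive 14:58 UTC on Jan 8.
Flight 2 lands earlier by 27 minutes.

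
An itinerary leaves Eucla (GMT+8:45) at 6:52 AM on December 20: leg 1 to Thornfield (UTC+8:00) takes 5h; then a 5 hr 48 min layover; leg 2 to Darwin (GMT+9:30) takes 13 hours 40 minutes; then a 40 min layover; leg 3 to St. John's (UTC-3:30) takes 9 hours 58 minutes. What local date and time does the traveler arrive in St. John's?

5:43 AM on December 21

Convert departure to UTC: 6:52 AM − 8:45 = 10:07 PM UTC on Dec 19.
Add 5 hours leg 1 → 3:07 AM UTC (Dec 20).
Add 5 hours and 48 minutes layover in Thornfield → 8:55 AM UTC.
Add 13 hours and 40 minutes leg 2 → 10:35 PM UTC.
Add 40 minutes layover in Darwin → 11:15 PM UTC.
Add 9 hours and 58 minutes leg 3 → 9:13 AM UTC (Dec 21).
St. John's is UTC−3:30, so local arrival = 9:13 AM − 3:30 = 5:43 AM on Dec 21.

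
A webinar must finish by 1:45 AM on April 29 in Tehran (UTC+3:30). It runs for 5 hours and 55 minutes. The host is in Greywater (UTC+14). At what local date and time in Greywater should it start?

6:20 AM on Apr 29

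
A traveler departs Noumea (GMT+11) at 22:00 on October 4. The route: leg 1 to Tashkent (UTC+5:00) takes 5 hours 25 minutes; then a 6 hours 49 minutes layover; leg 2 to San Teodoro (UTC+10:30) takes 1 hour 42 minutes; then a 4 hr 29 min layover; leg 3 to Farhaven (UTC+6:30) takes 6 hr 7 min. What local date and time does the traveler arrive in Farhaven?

Convert departure to UTC: 22:00 − 11:00 = 11:00 UTC on Oct 4.
Add 5 hours 25 minutes leg 1 → 16:25 UTC.
Add 6 hours 49 minutes layover in Tashkent → 23:14 UTC.
Add 1 hour 42 minutes leg 2 → 00:56 UTC (Oct 5).
Add 4 hours 29 minutes layover in San Teodoro → 05:25 UTC.
Add 6 hours and 7 minutes leg 3 → 11:32 UTC.
Farhaven is UTC+6:30, so local arrival = 11:32 + 6:30 = 18:02 on Oct 5.

18:02 on Oct 5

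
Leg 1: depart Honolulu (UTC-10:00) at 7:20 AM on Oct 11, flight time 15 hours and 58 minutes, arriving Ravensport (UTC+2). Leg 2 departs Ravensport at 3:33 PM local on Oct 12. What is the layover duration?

4 hours 15 minutes

Convert departure to UTC: 7:20 AM + 10:00 = 5:20 PM UTC on Oct 11.
Add 15 hours and 58 minutes flight time → 9:18 AM UTC (Oct 12).
Ravensport is UTC+2:00, so local arrival = 9:18 AM + 2:00 = 11:18 AM on Oct 12.
Layover = 3:33 PM − 11:18 AM = 4 hours 15 minutes.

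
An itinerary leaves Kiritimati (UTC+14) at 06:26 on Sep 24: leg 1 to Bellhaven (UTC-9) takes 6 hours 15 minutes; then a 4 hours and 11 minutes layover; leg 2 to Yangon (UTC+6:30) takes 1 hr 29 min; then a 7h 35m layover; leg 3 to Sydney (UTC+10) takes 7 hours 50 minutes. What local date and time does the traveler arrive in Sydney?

05:46 on Sep 25

Convert departure to UTC: 06:26 − 14:00 = 16:26 UTC on Sep 23.
Add 6 hours 15 minutes leg 1 → 22:41 UTC.
Add 4 hours 11 minutes layover in Bellhaven → 02:52 UTC (Sep 24).
Add 1 hour and 29 minutes leg 2 → 04:21 UTC.
Add 7 hours and 35 minutes layover in Yangon → 11:56 UTC.
Add 7 hours 50 minutes leg 3 → 19:46 UTC.
Sydney is UTC+10:00, so local arrival = 19:46 + 10:00 = 05:46 on Sep 25.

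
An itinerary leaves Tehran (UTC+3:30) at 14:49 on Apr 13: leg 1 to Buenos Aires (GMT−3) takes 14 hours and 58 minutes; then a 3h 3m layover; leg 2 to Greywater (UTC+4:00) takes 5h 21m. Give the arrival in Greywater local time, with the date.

14:41 on April 14

Convert departure to UTC: 14:49 − 3:30 = 11:19 UTC on Apr 13.
Add 14 hours and 58 minutes leg 1 → 02:17 UTC (Apr 14).
Add 3 hours 3 minutes layover in Buenos Aires → 05:20 UTC.
Add 5 hours 21 minutes leg 2 → 10:41 UTC.
Greywater is UTC+4:00, so local arrival = 10:41 + 4:00 = 14:41 on Apr 14.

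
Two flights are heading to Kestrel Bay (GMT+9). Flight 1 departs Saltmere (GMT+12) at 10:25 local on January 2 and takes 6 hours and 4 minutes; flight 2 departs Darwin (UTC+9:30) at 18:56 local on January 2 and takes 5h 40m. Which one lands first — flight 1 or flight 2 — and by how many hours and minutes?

the first, by 10 hours 37 minutes

Flight 1 in UTC: 10:25 − 12:00 = 22:25 on Jan 1.
+6 hours 4 minutes → arrive 04:29 UTC on Jan 2.
Flight 2 in UTC: 18:56 − 9:30 = 09:26 on Jan 2.
+5 hours 40 minutes → arrive 15:06 UTC on Jan 2.
Flight 1 lands earlier by 10 hours 37 minutes.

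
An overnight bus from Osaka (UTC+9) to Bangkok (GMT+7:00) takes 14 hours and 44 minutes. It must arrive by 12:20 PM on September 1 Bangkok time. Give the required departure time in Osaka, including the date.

11:36 PM on Aug 31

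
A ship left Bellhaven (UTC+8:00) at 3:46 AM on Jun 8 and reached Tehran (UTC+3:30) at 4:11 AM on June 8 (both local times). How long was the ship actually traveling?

4 hours 55 minutes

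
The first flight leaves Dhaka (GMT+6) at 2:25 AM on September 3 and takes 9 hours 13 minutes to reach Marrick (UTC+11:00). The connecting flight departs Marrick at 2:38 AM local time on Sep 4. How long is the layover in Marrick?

10 hours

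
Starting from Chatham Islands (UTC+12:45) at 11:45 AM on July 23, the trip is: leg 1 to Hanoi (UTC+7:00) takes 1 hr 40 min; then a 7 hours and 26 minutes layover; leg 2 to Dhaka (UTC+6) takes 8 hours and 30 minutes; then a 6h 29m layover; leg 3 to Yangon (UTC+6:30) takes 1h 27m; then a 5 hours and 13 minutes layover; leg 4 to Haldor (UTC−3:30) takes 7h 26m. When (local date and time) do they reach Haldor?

9:41 AM on July 24

Convert departure to UTC: 11:45 AM − 12:45 = 11:00 PM UTC on Jul 22.
Add 1 hour and 40 minutes leg 1 → 12:40 AM UTC (Jul 23).
Add 7 hours and 26 minutes layover in Hanoi → 8:06 AM UTC.
Add 8 hours 30 minutes leg 2 → 4:36 PM UTC.
Add 6 hours 29 minutes layover in Dhaka → 11:05 PM UTC.
Add 1 hour and 27 minutes leg 3 → 12:32 AM UTC (Jul 24).
Add 5 hours 13 minutes layover in Yangon → 5:45 AM UTC.
Add 7 hours 26 minutes leg 4 → 1:11 PM UTC.
Haldor is UTC−3:30, so local arrival = 1:11 PM − 3:30 = 9:41 AM on Jul 24.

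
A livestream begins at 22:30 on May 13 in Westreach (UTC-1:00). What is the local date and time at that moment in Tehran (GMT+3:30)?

03:00 on May 14

Tehran is 4:30 ahead of Westreach.
Shift by the zone difference: 22:30 + 4:30 = 03:00 on May 14 in Tehran.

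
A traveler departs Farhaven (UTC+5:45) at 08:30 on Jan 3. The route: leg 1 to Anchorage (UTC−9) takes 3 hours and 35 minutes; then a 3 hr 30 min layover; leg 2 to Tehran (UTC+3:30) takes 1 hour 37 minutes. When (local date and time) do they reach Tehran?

14:57 on January 3

Convert departure to UTC: 08:30 − 5:45 = 02:45 UTC on Jan 3.
Add 3 hours and 35 minutes leg 1 → 06:20 UTC.
Add 3 hours 30 minutes layover in Anchorage → 09:50 UTC.
Add 1 hour 37 minutes leg 2 → 11:27 UTC.
Tehran is UTC+3:30, so local arrival = 11:27 + 3:30 = 14:57 on Jan 3.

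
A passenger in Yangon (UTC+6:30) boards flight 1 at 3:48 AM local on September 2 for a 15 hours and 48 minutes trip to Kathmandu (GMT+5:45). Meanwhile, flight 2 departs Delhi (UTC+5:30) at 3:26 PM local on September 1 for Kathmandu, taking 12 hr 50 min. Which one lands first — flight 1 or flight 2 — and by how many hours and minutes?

the second, by 14 hours 20 minutes

Flight 1 in UTC: 3:48 AM − 6:30 = 9:18 PM on Sep 1.
+15 hours and 48 minutes → arrive 1:06 PM UTC on Sep 2.
Flight 2 in UTC: 3:26 PM − 5:30 = 9:56 AM on Sep 1.
+12 hours and 50 minutes → arrive 10:46 PM UTC on Sep 1.
Flight 2 lands earlier by 14 hours 20 minutes.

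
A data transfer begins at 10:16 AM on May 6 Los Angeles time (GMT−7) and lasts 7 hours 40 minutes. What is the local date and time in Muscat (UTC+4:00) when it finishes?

Muscat is 11:00 ahead of Los Angeles.
After 7 hours 40 minutes it is 5:56 PM in Los Angeles.
Shift by the zone difference: 5:56 PM + 11:00 = 4:56 AM on May 7 in Muscat.

4:56 AM on May 7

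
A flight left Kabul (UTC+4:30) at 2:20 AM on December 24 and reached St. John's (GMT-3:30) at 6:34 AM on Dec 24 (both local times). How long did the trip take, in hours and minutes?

St. John's is 8:00 behind Kabul.
Clock-face elapsed time (ignoring zones) is 4 hours 14 minutes.
Actual elapsed = 4 hours 14 minutes + 8:00 = 12 hours 14 minutes.

12 hours 14 minutes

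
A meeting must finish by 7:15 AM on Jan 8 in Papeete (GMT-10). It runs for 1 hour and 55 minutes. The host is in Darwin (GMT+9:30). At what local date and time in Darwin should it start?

12:50 AM on January 9

Target end time in UTC: 7:15 AM + 10:00 = 5:15 PM on Jan 8.
Subtract 1 hour 55 minutes → start 3:20 PM UTC on Jan 8.
Darwin is UTC+9:30: 3:20 PM + 9:30 = 12:50 AM on Jan 9.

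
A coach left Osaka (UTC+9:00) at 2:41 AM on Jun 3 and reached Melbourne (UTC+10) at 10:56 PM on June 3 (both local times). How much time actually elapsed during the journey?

Departure in UTC: 2:41 AM − 9:00 = 5:41 PM on Jun 2.
Arrival in UTC: 10:56 PM − 10:00 = 12:56 PM on Jun 3.
Elapsed = 12:56 PM − 5:41 PM (+1 day) = 19 hours 15 minutes.

19 hours 15 minutes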